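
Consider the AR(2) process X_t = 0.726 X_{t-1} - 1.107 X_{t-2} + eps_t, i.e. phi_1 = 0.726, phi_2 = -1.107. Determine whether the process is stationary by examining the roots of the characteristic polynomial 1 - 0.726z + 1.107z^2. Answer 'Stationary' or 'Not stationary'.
\text{Not stationary}

The AR(p) characteristic polynomial is P(z) = 1 - 0.726z + 1.107z^2.
Stationarity requires all roots to lie outside the unit circle, i.e. |z| > 1 for every root.
Set 1 + (-0.726) z + (1.107) z^2 = 0, i.e. a z^2 + b z + c = 0 with a = 1.107, b = -0.726, c = 1.
Discriminant D = b^2 - 4ac = (-0.726)^2 - 4*(1.107)*1 = 0.527076 - (4.428) = -3.900924.
D < 0, so the roots are the complex-conjugate pair z = (-b +/- i sqrt(-D)) / (2a) = 0.3279 +/- 0.8921i.
For a conjugate pair |z|^2 = z * conj(z) = (product of roots) = c/a = 1/(1.107) = 0.903342, so |z| = sqrt(0.903342) = 0.9504 for both roots.
Moduli of all roots: 0.9504, 0.9504.
All moduli strictly greater than 1? No.
Verdict: Not stationary.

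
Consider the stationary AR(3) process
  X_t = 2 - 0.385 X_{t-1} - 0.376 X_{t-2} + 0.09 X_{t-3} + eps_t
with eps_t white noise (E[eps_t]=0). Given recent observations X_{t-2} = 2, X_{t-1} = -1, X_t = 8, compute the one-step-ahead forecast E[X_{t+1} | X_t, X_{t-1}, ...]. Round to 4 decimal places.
E[X_{t+1} \mid \mathcal F_t] = -0.5240

For an AR(p) model X_t = c + sum_i phi_i X_{t-i} + eps_t, the
one-step-ahead conditional mean is
  E[X_{t+1} | X_t, ...] = c + sum_i phi_i X_{t+1-i}.
Substitute known values:
  E[X_{t+1} | ...] = 2 + (-0.385) * (8) + (-0.376) * (-1) + (0.09) * (2)
                   = -0.5240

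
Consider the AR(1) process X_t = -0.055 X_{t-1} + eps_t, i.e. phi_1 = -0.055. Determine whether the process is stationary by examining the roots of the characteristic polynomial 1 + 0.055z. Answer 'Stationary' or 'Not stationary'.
\text{Stationary}

The AR(p) characteristic polynomial is P(z) = 1 + 0.055z.
Stationarity requires all roots to lie outside the unit circle, i.e. |z| > 1 for every root.
This is linear in z: 1 + (0.055) z = 0  =>  z = -1/(0.055) = -18.181818,  |z| = 18.181818.
Moduli of all roots: 18.1818.
All moduli strictly greater than 1? Yes.
Verdict: Stationary.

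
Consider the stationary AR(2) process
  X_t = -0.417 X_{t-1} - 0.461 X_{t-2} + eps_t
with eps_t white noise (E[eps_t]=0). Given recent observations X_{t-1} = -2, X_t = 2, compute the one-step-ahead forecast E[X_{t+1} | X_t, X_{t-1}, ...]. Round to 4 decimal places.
E[X_{t+1} \mid \mathcal F_t] = 0.0880

For an AR(p) model X_t = c + sum_i phi_i X_{t-i} + eps_t, the
one-step-ahead conditional mean is
  E[X_{t+1} | X_t, ...] = c + sum_i phi_i X_{t+1-i}.
Substitute known values:
  E[X_{t+1} | ...] = (-0.417) * (2) + (-0.461) * (-2)
                   = 0.0880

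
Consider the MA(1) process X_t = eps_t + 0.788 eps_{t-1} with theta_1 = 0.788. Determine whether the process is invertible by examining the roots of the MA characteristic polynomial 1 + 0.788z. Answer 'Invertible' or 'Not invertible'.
\text{Invertible}

The MA(q) characteristic polynomial is P(z) = 1 + 0.788z.
Invertibility requires all roots to lie outside the unit circle, i.e. |z| > 1 for every root.
This is linear in z: 1 + (0.788) z = 0  =>  z = -1/(0.788) = -1.269036,  |z| = 1.269036.
Moduli of all roots: 1.2690.
All moduli strictly greater than 1? Yes.
Verdict: Invertible.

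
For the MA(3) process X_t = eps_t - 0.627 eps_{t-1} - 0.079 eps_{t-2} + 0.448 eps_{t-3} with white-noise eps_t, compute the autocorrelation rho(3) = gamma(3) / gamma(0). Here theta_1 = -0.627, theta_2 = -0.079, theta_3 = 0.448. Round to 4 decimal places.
\rho(3) = 0.2800

For an MA(q) process with theta_0 = 1, the autocovariance is
  gamma(k) = sigma^2 * sum_{i=0..q-k} theta_i * theta_{i+k},
and rho(k) = gamma(k) / gamma(0). Sigma^2 cancels.
  numerator   = (1)*(0.448) = 0.448.
  denominator = (1)^2 + (-0.627)^2 + (-0.079)^2 + (0.448)^2 = 1.600074.
  rho(3) = 0.448 / 1.600074 = 0.2800.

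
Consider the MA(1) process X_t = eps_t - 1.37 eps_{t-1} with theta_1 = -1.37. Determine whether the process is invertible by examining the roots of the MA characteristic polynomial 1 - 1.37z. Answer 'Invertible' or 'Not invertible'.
\text{Not invertible}

The MA(q) characteristic polynomial is P(z) = 1 - 1.37z.
Invertibility requires all roots to lie outside the unit circle, i.e. |z| > 1 for every root.
This is linear in z: 1 + (-1.37) z = 0  =>  z = -1/(-1.37) = 0.729927,  |z| = 0.729927.
Moduli of all roots: 0.7299.
All moduli strictly greater than 1? No.
Verdict: Not invertible.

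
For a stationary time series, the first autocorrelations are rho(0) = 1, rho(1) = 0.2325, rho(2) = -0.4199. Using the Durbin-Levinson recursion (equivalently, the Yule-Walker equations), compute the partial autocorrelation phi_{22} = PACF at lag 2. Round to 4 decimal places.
\phi_{22} = -0.5010

The PACF at lag k is phi_{kk}, the last component of the solution
to the Yule-Walker system G_k phi = r_k where
  (G_k)_{ij} = rho(|i - j|), (r_k)_i = rho(i), i,j = 1..k.
Equivalently, Durbin-Levinson gives phi_{kk} iteratively:
  phi_{11} = rho(1)
  phi_{kk} = [rho(k) - sum_{j=1..k-1} phi_{k-1,j} rho(k-j)]
            / [1 - sum_{j=1..k-1} phi_{k-1,j} rho(j)],
  phi_{k,j} = phi_{k-1,j} - phi_{kk} phi_{k-1,k-j},  j = 1..k-1.
Step k = 1:
  phi_11 = rho(1) = 0.2325.
Step k = 2:
  phi_22 = [rho(2) - phi_11 rho(1)] / [1 - phi_11 rho(1)] = [-0.4199 - (0.2325)(0.2325)] / [1 - (0.2325)(0.2325)]
         = -0.47395625 / 0.94594375 = -0.501.
Therefore phi_{22} = -0.5010.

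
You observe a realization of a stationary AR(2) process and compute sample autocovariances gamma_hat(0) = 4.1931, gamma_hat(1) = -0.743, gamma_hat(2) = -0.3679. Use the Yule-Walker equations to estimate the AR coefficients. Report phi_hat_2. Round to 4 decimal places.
\hat\phi_{2} = -0.1230

The Yule-Walker equations for an AR(p) process read, in matrix form,
  Gamma_p phi = r_p,   with   (Gamma_p)_{ij} = gamma(|i - j|),
                       (r_p)_i = gamma(i),   i,j = 1..p.
Substitute the sample gammas (Toeplitz matrix and right-hand side of size 2):
  Gamma_p = [[4.1931, -0.743], [-0.743, 4.1931]]
  r_p     = [-0.743, -0.3679]
Written out:
  4.1931 phi_1 - 0.743 phi_2 = -0.743
  -0.743 phi_1 + 4.1931 phi_2 = -0.3679
Solve by Cramer's rule:
  det = gamma(0)^2 - gamma(1)^2 = (4.1931)^2 - (-0.743)^2 = 17.58208761 - 0.552049 = 17.03003861
  phi_hat_1 = [gamma(1) gamma(0) - gamma(1) gamma(2)] / det = [(-0.743)(4.1931) - (-0.743)(-0.3679)] / 17.03003861 = -3.388823 / 17.03003861 = -0.199
  phi_hat_2 = [gamma(0) gamma(2) - gamma(1)^2] / det = [(4.1931)(-0.3679) - (-0.743)^2] / 17.03003861 = -2.09469049 / 17.03003861 = -0.123
So phi_hat = [-0.1990, -0.1230].
Therefore phi_hat_2 = -0.1230.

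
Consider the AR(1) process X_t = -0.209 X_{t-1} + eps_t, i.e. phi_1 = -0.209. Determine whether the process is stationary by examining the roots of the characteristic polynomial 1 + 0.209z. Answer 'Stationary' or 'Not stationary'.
\text{Stationary}

The AR(p) characteristic polynomial is P(z) = 1 + 0.209z.
Stationarity requires all roots to lie outside the unit circle, i.e. |z| > 1 for every root.
This is linear in z: 1 + (0.209) z = 0  =>  z = -1/(0.209) = -4.784689,  |z| = 4.784689.
Moduli of all roots: 4.7847.
All moduli strictly greater than 1? Yes.
Verdict: Stationary.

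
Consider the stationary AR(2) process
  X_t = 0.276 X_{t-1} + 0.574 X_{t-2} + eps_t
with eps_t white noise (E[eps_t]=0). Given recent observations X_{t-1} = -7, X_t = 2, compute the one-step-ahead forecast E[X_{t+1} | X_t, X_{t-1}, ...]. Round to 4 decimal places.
E[X_{t+1} \mid \mathcal F_t] = -3.4660

For an AR(p) model X_t = c + sum_i phi_i X_{t-i} + eps_t, the
one-step-ahead conditional mean is
  E[X_{t+1} | X_t, ...] = c + sum_i phi_i X_{t+1-i}.
Substitute known values:
  E[X_{t+1} | ...] = (0.276) * (2) + (0.574) * (-7)
                   = -3.4660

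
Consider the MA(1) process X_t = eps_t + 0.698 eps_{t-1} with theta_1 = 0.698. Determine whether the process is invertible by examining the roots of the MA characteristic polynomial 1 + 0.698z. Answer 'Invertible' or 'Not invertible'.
\text{Invertible}

The MA(q) characteristic polynomial is P(z) = 1 + 0.698z.
Invertibility requires all roots to lie outside the unit circle, i.e. |z| > 1 for every root.
This is linear in z: 1 + (0.698) z = 0  =>  z = -1/(0.698) = -1.432665,  |z| = 1.432665.
Moduli of all roots: 1.4327.
All moduli strictly greater than 1? Yes.
Verdict: Invertible.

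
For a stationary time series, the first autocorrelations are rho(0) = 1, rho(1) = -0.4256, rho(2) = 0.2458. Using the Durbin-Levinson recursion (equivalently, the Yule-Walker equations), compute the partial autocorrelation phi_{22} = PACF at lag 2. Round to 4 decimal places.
\phi_{22} = 0.0790

The PACF at lag k is phi_{kk}, the last component of the solution
to the Yule-Walker system G_k phi = r_k where
  (G_k)_{ij} = rho(|i - j|), (r_k)_i = rho(i), i,j = 1..k.
Equivalently, Durbin-Levinson gives phi_{kk} iteratively:
  phi_{11} = rho(1)
  phi_{kk} = [rho(k) - sum_{j=1..k-1} phi_{k-1,j} rho(k-j)]
            / [1 - sum_{j=1..k-1} phi_{k-1,j} rho(j)],
  phi_{k,j} = phi_{k-1,j} - phi_{kk} phi_{k-1,k-j},  j = 1..k-1.
Step k = 1:
  phi_11 = rho(1) = -0.4256.
Step k = 2:
  phi_22 = [rho(2) - phi_11 rho(1)] / [1 - phi_11 rho(1)] = [0.2458 - (-0.4256)(-0.4256)] / [1 - (-0.4256)(-0.4256)]
         = 0.06466464 / 0.81886464 = 0.079.
Therefore phi_{22} = 0.0790.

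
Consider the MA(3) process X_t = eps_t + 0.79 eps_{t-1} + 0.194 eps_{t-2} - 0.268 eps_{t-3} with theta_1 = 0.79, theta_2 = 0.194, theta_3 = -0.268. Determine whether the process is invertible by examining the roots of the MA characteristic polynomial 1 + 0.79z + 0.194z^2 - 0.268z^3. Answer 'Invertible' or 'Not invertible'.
\text{Invertible}

The MA(q) characteristic polynomial is P(z) = 1 + 0.79z + 0.194z^2 - 0.268z^3.
Invertibility requires all roots to lie outside the unit circle, i.e. |z| > 1 for every root.
Degree 3: look for a simple real root z0 first, then factor out (1 - z/z0) and solve the remaining quadratic.
Testing z0 = 2.5: P(2.5) = 1 + (0.79)(2.5) + (0.194)(2.5)^2 + (-0.268)(2.5)^3
  = 1 + (1.975) + (1.2125) + (-4.1875) = 0.  So z_0 = 2.5 is a root, |z_0| = 2.5.
Divide out the factor (1 - 0.4 z) = (1 - z/z0) (since 1/z0 = 0.4):
  P(z) = (1 - 0.4 z)(1 + (1.19) z + (0.67) z^2)
  [check: z-coef 1.19 - (0.4) = 0.79; z^2-coef 0.67 - (0.4)(1.19) = 0.194; z^3-coef -(0.4)(0.67) = -0.268.]
Remaining roots from the quadratic factor 1 + (1.19) z + (0.67) z^2:
  Set 1 + (1.19) z + (0.67) z^2 = 0, i.e. a z^2 + b z + c = 0 with a = 0.67, b = 1.19, c = 1.
  Discriminant D = b^2 - 4ac = (1.19)^2 - 4*(0.67)*1 = 1.4161 - (2.68) = -1.2639.
  D < 0, so the roots are the complex-conjugate pair z = (-b +/- i sqrt(-D)) / (2a) = -0.8881 +/- 0.839i.
  For a conjugate pair |z|^2 = z * conj(z) = (product of roots) = c/a = 1/(0.67) = 1.492537, so |z| = sqrt(1.492537) = 1.2217 for both roots.
Moduli of all roots: 2.5000, 1.2217, 1.2217.
All moduli strictly greater than 1? Yes.
Verdict: Invertible.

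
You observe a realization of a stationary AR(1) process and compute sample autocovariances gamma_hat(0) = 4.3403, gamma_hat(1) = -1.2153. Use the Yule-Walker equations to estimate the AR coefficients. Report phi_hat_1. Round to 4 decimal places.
\hat\phi_{1} = -0.2800

The Yule-Walker equations for an AR(p) process read, in matrix form,
  Gamma_p phi = r_p,   with   (Gamma_p)_{ij} = gamma(|i - j|),
                       (r_p)_i = gamma(i),   i,j = 1..p.
Substitute the sample gammas (Toeplitz matrix and right-hand side of size 1):
  Gamma_p = [[4.3403]]
  r_p     = [-1.2153]
With p = 1 this is the single equation gamma(0) phi_1 = gamma(1):
  phi_hat_1 = gamma(1) / gamma(0) = -1.2153 / 4.3403 = -0.2800.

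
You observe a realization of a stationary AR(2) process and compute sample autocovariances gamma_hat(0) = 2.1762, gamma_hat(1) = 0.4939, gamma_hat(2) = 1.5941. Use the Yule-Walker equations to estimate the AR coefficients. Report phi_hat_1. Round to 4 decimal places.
\hat\phi_{1} = 0.0640

The Yule-Walker equations for an AR(p) process read, in matrix form,
  Gamma_p phi = r_p,   with   (Gamma_p)_{ij} = gamma(|i - j|),
                       (r_p)_i = gamma(i),   i,j = 1..p.
Substitute the sample gammas (Toeplitz matrix and right-hand side of size 2):
  Gamma_p = [[2.1762, 0.4939], [0.4939, 2.1762]]
  r_p     = [0.4939, 1.5941]
Written out:
  2.1762 phi_1 + 0.4939 phi_2 = 0.4939
  0.4939 phi_1 + 2.1762 phi_2 = 1.5941
Solve by Cramer's rule:
  det = gamma(0)^2 - gamma(1)^2 = (2.1762)^2 - (0.4939)^2 = 4.73584644 - 0.24393721 = 4.49190923
  phi_hat_1 = [gamma(1) gamma(0) - gamma(1) gamma(2)] / det = [(0.4939)(2.1762) - (0.4939)(1.5941)] / 4.49190923 = 0.28749919 / 4.49190923 = 0.064
  phi_hat_2 = [gamma(0) gamma(2) - gamma(1)^2] / det = [(2.1762)(1.5941) - (0.4939)^2] / 4.49190923 = 3.22514321 / 4.49190923 = 0.718
So phi_hat = [0.0640, 0.7180].
Therefore phi_hat_1 = 0.0640.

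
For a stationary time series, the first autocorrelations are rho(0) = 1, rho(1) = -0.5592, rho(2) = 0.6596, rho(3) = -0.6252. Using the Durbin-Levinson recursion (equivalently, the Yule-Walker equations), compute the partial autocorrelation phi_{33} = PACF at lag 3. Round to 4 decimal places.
\phi_{33} = -0.3129

The PACF at lag k is phi_{kk}, the last component of the solution
to the Yule-Walker system G_k phi = r_k where
  (G_k)_{ij} = rho(|i - j|), (r_k)_i = rho(i), i,j = 1..k.
Equivalently, Durbin-Levinson gives phi_{kk} iteratively:
  phi_{11} = rho(1)
  phi_{kk} = [rho(k) - sum_{j=1..k-1} phi_{k-1,j} rho(k-j)]
            / [1 - sum_{j=1..k-1} phi_{k-1,j} rho(j)],
  phi_{k,j} = phi_{k-1,j} - phi_{kk} phi_{k-1,k-j},  j = 1..k-1.
Step k = 1:
  phi_11 = rho(1) = -0.5592.
Step k = 2:
  phi_22 = [rho(2) - phi_11 rho(1)] / [1 - phi_11 rho(1)] = [0.6596 - (-0.5592)(-0.5592)] / [1 - (-0.5592)(-0.5592)]
         = 0.34689536 / 0.68729536 = 0.504725.
  Update: phi_21 = phi_11 - phi_22 phi_11 = -0.5592 - (0.504725)(-0.5592) = -0.276958.
Step k = 3:
  phi_33 = [rho(3) - phi_21 rho(2) - phi_22 rho(1)] / [1 - phi_21 rho(1) - phi_22 rho(2)]
    numerator   = -0.6252 - (-0.276958)(0.6596) - (0.504725)(-0.5592) = -0.16027637
    denominator = 1 - (-0.276958)(-0.5592) - (0.504725)(0.6596) = 0.51220849
  phi_33 = -0.16027637 / 0.51220849 = -0.3129.
Therefore phi_{33} = -0.3129.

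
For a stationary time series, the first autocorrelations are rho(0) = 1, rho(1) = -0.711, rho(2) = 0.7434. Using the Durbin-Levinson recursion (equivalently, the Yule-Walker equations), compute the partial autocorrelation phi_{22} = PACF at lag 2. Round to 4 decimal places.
\phi_{22} = 0.4811

The PACF at lag k is phi_{kk}, the last component of the solution
to the Yule-Walker system G_k phi = r_k where
  (G_k)_{ij} = rho(|i - j|), (r_k)_i = rho(i), i,j = 1..k.
Equivalently, Durbin-Levinson gives phi_{kk} iteratively:
  phi_{11} = rho(1)
  phi_{kk} = [rho(k) - sum_{j=1..k-1} phi_{k-1,j} rho(k-j)]
            / [1 - sum_{j=1..k-1} phi_{k-1,j} rho(j)],
  phi_{k,j} = phi_{k-1,j} - phi_{kk} phi_{k-1,k-j},  j = 1..k-1.
Step k = 1:
  phi_11 = rho(1) = -0.711.
Step k = 2:
  phi_22 = [rho(2) - phi_11 rho(1)] / [1 - phi_11 rho(1)] = [0.7434 - (-0.711)(-0.711)] / [1 - (-0.711)(-0.711)]
         = 0.237879 / 0.494479 = 0.4811.
Therefore phi_{22} = 0.4811.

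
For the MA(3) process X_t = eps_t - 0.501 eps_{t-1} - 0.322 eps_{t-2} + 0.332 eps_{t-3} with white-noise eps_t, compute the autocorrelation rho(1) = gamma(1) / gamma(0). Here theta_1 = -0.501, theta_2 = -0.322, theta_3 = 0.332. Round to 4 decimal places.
\rho(1) = -0.3049

For an MA(q) process with theta_0 = 1, the autocovariance is
  gamma(k) = sigma^2 * sum_{i=0..q-k} theta_i * theta_{i+k},
and rho(k) = gamma(k) / gamma(0). Sigma^2 cancels.
  numerator   = (1)*(-0.501) + (-0.501)*(-0.322) + (-0.322)*(0.332) = -0.446582.
  denominator = (1)^2 + (-0.501)^2 + (-0.322)^2 + (0.332)^2 = 1.464909.
  rho(1) = -0.446582 / 1.464909 = -0.3049.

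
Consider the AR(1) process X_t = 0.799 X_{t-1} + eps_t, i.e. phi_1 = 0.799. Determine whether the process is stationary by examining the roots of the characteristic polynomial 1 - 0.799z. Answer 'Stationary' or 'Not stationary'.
\text{Stationary}

The AR(p) characteristic polynomial is P(z) = 1 - 0.799z.
Stationarity requires all roots to lie outside the unit circle, i.e. |z| > 1 for every root.
This is linear in z: 1 + (-0.799) z = 0  =>  z = -1/(-0.799) = 1.251564,  |z| = 1.251564.
Moduli of all roots: 1.2516.
All moduli strictly greater than 1? Yes.
Verdict: Stationary.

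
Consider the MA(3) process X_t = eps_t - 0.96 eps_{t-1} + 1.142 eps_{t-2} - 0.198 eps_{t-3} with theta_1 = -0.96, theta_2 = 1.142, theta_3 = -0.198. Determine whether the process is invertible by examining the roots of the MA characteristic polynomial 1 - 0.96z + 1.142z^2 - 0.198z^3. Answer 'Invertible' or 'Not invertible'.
\text{Invertible}

The MA(q) characteristic polynomial is P(z) = 1 - 0.96z + 1.142z^2 - 0.198z^3.
Invertibility requires all roots to lie outside the unit circle, i.e. |z| > 1 for every root.
Degree 3: look for a simple real root z0 first, then factor out (1 - z/z0) and solve the remaining quadratic.
Testing z0 = 5: P(5) = 1 + (-0.96)(5) + (1.142)(5)^2 + (-0.198)(5)^3
  = 1 + (-4.8) + (28.55) + (-24.75) = 0.  So z_0 = 5 is a root, |z_0| = 5.
Divide out the factor (1 - 0.2 z) = (1 - z/z0) (since 1/z0 = 0.2):
  P(z) = (1 - 0.2 z)(1 + (-0.76) z + (0.99) z^2)
  [check: z-coef -0.76 - (0.2) = -0.96; z^2-coef 0.99 - (0.2)(-0.76) = 1.142; z^3-coef -(0.2)(0.99) = -0.198.]
Remaining roots from the quadratic factor 1 + (-0.76) z + (0.99) z^2:
  Set 1 + (-0.76) z + (0.99) z^2 = 0, i.e. a z^2 + b z + c = 0 with a = 0.99, b = -0.76, c = 1.
  Discriminant D = b^2 - 4ac = (-0.76)^2 - 4*(0.99)*1 = 0.5776 - (3.96) = -3.3824.
  D < 0, so the roots are the complex-conjugate pair z = (-b +/- i sqrt(-D)) / (2a) = 0.3838 +/- 0.9289i.
  For a conjugate pair |z|^2 = z * conj(z) = (product of roots) = c/a = 1/(0.99) = 1.010101, so |z| = sqrt(1.010101) = 1.005 for both roots.
Moduli of all roots: 5.0000, 1.0050, 1.0050.
All moduli strictly greater than 1? Yes.
Verdict: Invertible.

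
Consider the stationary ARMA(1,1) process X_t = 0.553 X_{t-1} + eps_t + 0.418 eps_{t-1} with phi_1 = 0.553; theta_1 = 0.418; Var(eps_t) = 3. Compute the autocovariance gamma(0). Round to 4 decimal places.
\gamma(0) = 7.0746

Multiply the model equation by X_{t-k} and take expectations. With theta_0 = psi_0 = 1 and psi_j the MA(infinity) weights, this gives
  gamma(k) - sum_i phi_i gamma(k-i) = c_k,
  c_k = sigma^2 * sum_{j=k..q} theta_j psi_{j-k}   (c_k = 0 for k > q),
using gamma(-m) = gamma(m).
psi-weights needed (psi_j = theta_j + sum_i phi_i psi_{j-i}):
  psi_1 = theta_1 + phi_1 = 0.418 + (0.553) = 0.971
Right-hand sides:
  c_0 = sigma^2 (1 + theta_1 psi_1) = 3 * (1 + (0.418)(0.971)) = 3 * 1.405878 = 4.217634
  c_1 = sigma^2 theta_1 = 3 * (0.418) = 1.254
  c_2 = 0
Equations for k = 0 and k = 1 (AR order 1):
  gamma(0) = phi_1 gamma(1) + c_0
  gamma(1) = phi_1 gamma(0) + c_1
Substituting the second into the first: gamma(0) (1 - phi_1^2) = c_0 + phi_1 c_1, so
  gamma(0) = (c_0 + phi_1 c_1) / (1 - phi_1^2) = (4.217634 + (0.553)(1.254)) / (1 - (0.553)^2) = 4.911096 / 0.694191 = 7.07456.
Therefore gamma(0) = 7.0746 (to 4 decimal places).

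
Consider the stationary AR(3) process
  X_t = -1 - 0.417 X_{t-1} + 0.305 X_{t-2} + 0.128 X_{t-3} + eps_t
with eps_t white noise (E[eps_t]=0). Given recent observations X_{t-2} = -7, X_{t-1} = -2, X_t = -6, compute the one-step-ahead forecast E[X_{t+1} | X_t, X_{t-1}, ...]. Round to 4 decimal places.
E[X_{t+1} \mid \mathcal F_t] = -0.0040

For an AR(p) model X_t = c + sum_i phi_i X_{t-i} + eps_t, the
one-step-ahead conditional mean is
  E[X_{t+1} | X_t, ...] = c + sum_i phi_i X_{t+1-i}.
Substitute known values:
  E[X_{t+1} | ...] = -1 + (-0.417) * (-6) + (0.305) * (-2) + (0.128) * (-7)
                   = -0.0040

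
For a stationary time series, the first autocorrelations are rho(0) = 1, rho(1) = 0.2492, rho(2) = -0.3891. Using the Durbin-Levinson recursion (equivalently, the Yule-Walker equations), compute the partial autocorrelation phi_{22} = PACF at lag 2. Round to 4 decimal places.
\phi_{22} = -0.4811

The PACF at lag k is phi_{kk}, the last component of the solution
to the Yule-Walker system G_k phi = r_k where
  (G_k)_{ij} = rho(|i - j|), (r_k)_i = rho(i), i,j = 1..k.
Equivalently, Durbin-Levinson gives phi_{kk} iteratively:
  phi_{11} = rho(1)
  phi_{kk} = [rho(k) - sum_{j=1..k-1} phi_{k-1,j} rho(k-j)]
            / [1 - sum_{j=1..k-1} phi_{k-1,j} rho(j)],
  phi_{k,j} = phi_{k-1,j} - phi_{kk} phi_{k-1,k-j},  j = 1..k-1.
Step k = 1:
  phi_11 = rho(1) = 0.2492.
Step k = 2:
  phi_22 = [rho(2) - phi_11 rho(1)] / [1 - phi_11 rho(1)] = [-0.3891 - (0.2492)(0.2492)] / [1 - (0.2492)(0.2492)]
         = -0.45120064 / 0.93789936 = -0.4811.
Therefore phi_{22} = -0.4811.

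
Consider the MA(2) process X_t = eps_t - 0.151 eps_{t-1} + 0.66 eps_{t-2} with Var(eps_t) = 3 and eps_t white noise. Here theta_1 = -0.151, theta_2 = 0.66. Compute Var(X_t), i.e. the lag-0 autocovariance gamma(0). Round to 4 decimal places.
\gamma(0) = 4.3752

For an MA(q) process X_t = eps_t + sum_i theta_i eps_{t-i} with
Var(eps_t) = sigma^2, the variance is
  gamma(0) = sigma^2 * (1 + sum_i theta_i^2).
  sum_i theta_i^2 = (-0.151)^2 + (0.66)^2 = 0.022801 + 0.4356 = 0.458401.
  gamma(0) = 3 * (1 + 0.458401) = 3 * 1.458401 = 4.375203, which rounds to 4.3752.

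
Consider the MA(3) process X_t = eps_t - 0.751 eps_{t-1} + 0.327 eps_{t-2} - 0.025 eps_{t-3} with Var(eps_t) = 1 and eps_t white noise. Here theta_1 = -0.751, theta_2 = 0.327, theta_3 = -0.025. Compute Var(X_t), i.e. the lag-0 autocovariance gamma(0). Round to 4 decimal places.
\gamma(0) = 1.6716

For an MA(q) process X_t = eps_t + sum_i theta_i eps_{t-i} with
Var(eps_t) = sigma^2, the variance is
  gamma(0) = sigma^2 * (1 + sum_i theta_i^2).
  sum_i theta_i^2 = (-0.751)^2 + (0.327)^2 + (-0.025)^2 = 0.564001 + 0.106929 + 0.000625 = 0.671555.
  gamma(0) = 1 * (1 + 0.671555) = 1 * 1.671555 = 1.671555, which rounds to 1.6716.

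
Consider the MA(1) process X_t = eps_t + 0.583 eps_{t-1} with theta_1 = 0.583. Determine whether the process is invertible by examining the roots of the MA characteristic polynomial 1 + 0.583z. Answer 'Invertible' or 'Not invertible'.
\text{Invertible}

The MA(q) characteristic polynomial is P(z) = 1 + 0.583z.
Invertibility requires all roots to lie outside the unit circle, i.e. |z| > 1 for every root.
This is linear in z: 1 + (0.583) z = 0  =>  z = -1/(0.583) = -1.715266,  |z| = 1.715266.
Moduli of all roots: 1.7153.
All moduli strictly greater than 1? Yes.
Verdict: Invertible.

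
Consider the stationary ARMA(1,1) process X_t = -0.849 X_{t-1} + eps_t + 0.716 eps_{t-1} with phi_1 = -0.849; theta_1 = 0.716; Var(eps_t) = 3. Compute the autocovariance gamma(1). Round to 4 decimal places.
\gamma(1) = -0.5604

Multiply the model equation by X_{t-k} and take expectations. With theta_0 = psi_0 = 1 and psi_j the MA(infinity) weights, this gives
  gamma(k) - sum_i phi_i gamma(k-i) = c_k,
  c_k = sigma^2 * sum_{j=k..q} theta_j psi_{j-k}   (c_k = 0 for k > q),
using gamma(-m) = gamma(m).
psi-weights needed (psi_j = theta_j + sum_i phi_i psi_{j-i}):
  psi_1 = theta_1 + phi_1 = 0.716 + (-0.849) = -0.133
Right-hand sides:
  c_0 = sigma^2 (1 + theta_1 psi_1) = 3 * (1 + (0.716)(-0.133)) = 3 * 0.904772 = 2.714316
  c_1 = sigma^2 theta_1 = 3 * (0.716) = 2.148
  c_2 = 0
Equations for k = 0 and k = 1 (AR order 1):
  gamma(0) = phi_1 gamma(1) + c_0
  gamma(1) = phi_1 gamma(0) + c_1
Substituting the second into the first: gamma(0) (1 - phi_1^2) = c_0 + phi_1 c_1, so
  gamma(0) = (c_0 + phi_1 c_1) / (1 - phi_1^2) = (2.714316 + (-0.849)(2.148)) / (1 - (-0.849)^2) = 0.890664 / 0.279199 = 3.190069.
  gamma(1) = phi_1 gamma(0) + c_1 = (-0.849)(3.190069) + (2.148) = -0.560368.
Therefore gamma(1) = -0.5604 (to 4 decimal places).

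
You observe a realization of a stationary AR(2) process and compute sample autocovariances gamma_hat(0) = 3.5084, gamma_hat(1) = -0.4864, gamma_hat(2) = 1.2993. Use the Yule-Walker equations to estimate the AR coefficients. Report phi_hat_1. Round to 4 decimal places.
\hat\phi_{1} = -0.0890

The Yule-Walker equations for an AR(p) process read, in matrix form,
  Gamma_p phi = r_p,   with   (Gamma_p)_{ij} = gamma(|i - j|),
                       (r_p)_i = gamma(i),   i,j = 1..p.
Substitute the sample gammas (Toeplitz matrix and right-hand side of size 2):
  Gamma_p = [[3.5084, -0.4864], [-0.4864, 3.5084]]
  r_p     = [-0.4864, 1.2993]
Written out:
  3.5084 phi_1 - 0.4864 phi_2 = -0.4864
  -0.4864 phi_1 + 3.5084 phi_2 = 1.2993
Solve by Cramer's rule:
  det = gamma(0)^2 - gamma(1)^2 = (3.5084)^2 - (-0.4864)^2 = 12.30887056 - 0.23658496 = 12.0722856
  phi_hat_1 = [gamma(1) gamma(0) - gamma(1) gamma(2)] / det = [(-0.4864)(3.5084) - (-0.4864)(1.2993)] / 12.0722856 = -1.07450624 / 12.0722856 = -0.089
  phi_hat_2 = [gamma(0) gamma(2) - gamma(1)^2] / det = [(3.5084)(1.2993) - (-0.4864)^2] / 12.0722856 = 4.32187916 / 12.0722856 = 0.358
So phi_hat = [-0.0890, 0.3580].
Therefore phi_hat_1 = -0.0890.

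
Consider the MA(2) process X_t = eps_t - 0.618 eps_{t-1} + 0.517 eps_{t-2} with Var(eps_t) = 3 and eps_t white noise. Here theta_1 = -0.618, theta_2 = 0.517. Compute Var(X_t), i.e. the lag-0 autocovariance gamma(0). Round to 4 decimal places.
\gamma(0) = 4.9476

For an MA(q) process X_t = eps_t + sum_i theta_i eps_{t-i} with
Var(eps_t) = sigma^2, the variance is
  gamma(0) = sigma^2 * (1 + sum_i theta_i^2).
  sum_i theta_i^2 = (-0.618)^2 + (0.517)^2 = 0.381924 + 0.267289 = 0.649213.
  gamma(0) = 3 * (1 + 0.649213) = 3 * 1.649213 = 4.947639, which rounds to 4.9476.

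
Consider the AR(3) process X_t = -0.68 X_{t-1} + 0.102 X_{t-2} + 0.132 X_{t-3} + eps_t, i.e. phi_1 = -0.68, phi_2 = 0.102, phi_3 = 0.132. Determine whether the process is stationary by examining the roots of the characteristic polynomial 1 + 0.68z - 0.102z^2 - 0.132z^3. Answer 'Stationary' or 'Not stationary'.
\text{Stationary}

The AR(p) characteristic polynomial is P(z) = 1 + 0.68z - 0.102z^2 - 0.132z^3.
Stationarity requires all roots to lie outside the unit circle, i.e. |z| > 1 for every root.
Degree 3: look for a simple real root z0 first, then factor out (1 - z/z0) and solve the remaining quadratic.
Testing z0 = 2.5: P(2.5) = 1 + (0.68)(2.5) + (-0.102)(2.5)^2 + (-0.132)(2.5)^3
  = 1 + (1.7) + (-0.6375) + (-2.0625) = 0.  So z_0 = 2.5 is a root, |z_0| = 2.5.
Divide out the factor (1 - 0.4 z) = (1 - z/z0) (since 1/z0 = 0.4):
  P(z) = (1 - 0.4 z)(1 + (1.08) z + (0.33) z^2)
  [check: z-coef 1.08 - (0.4) = 0.68; z^2-coef 0.33 - (0.4)(1.08) = -0.102; z^3-coef -(0.4)(0.33) = -0.132.]
Remaining roots from the quadratic factor 1 + (1.08) z + (0.33) z^2:
  Set 1 + (1.08) z + (0.33) z^2 = 0, i.e. a z^2 + b z + c = 0 with a = 0.33, b = 1.08, c = 1.
  Discriminant D = b^2 - 4ac = (1.08)^2 - 4*(0.33)*1 = 1.1664 - (1.32) = -0.1536.
  D < 0, so the roots are the complex-conjugate pair z = (-b +/- i sqrt(-D)) / (2a) = -1.6364 +/- 0.5938i.
  For a conjugate pair |z|^2 = z * conj(z) = (product of roots) = c/a = 1/(0.33) = 3.030303, so |z| = sqrt(3.030303) = 1.7408 for both roots.
Moduli of all roots: 2.5000, 1.7408, 1.7408.
All moduli strictly greater than 1? Yes.
Verdict: Stationary.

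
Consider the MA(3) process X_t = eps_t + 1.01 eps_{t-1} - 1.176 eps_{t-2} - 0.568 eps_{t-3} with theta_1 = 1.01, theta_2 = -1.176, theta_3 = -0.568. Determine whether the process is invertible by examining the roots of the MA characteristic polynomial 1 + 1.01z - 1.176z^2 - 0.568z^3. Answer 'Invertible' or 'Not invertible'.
\text{Not invertible}

The MA(q) characteristic polynomial is P(z) = 1 + 1.01z - 1.176z^2 - 0.568z^3.
Invertibility requires all roots to lie outside the unit circle, i.e. |z| > 1 for every root.
Degree 3: look for a simple real root z0 first, then factor out (1 - z/z0) and solve the remaining quadratic.
Testing z0 = -2.5: P(-2.5) = 1 + (1.01)(-2.5) + (-1.176)(-2.5)^2 + (-0.568)(-2.5)^3
  = 1 + (-2.525) + (-7.35) + (8.875) = 0.  So z_0 = -2.5 is a root, |z_0| = 2.5.
Divide out the factor (1 + 0.4 z) = (1 - z/z0) (since 1/z0 = -0.4):
  P(z) = (1 + 0.4 z)(1 + (0.61) z + (-1.42) z^2)
  [check: z-coef 0.61 - (-0.4) = 1.01; z^2-coef -1.42 - (-0.4)(0.61) = -1.176; z^3-coef -(-0.4)(-1.42) = -0.568.]
Remaining roots from the quadratic factor 1 + (0.61) z + (-1.42) z^2:
  Set 1 + (0.61) z + (-1.42) z^2 = 0, i.e. a z^2 + b z + c = 0 with a = -1.42, b = 0.61, c = 1.
  Discriminant D = b^2 - 4ac = (0.61)^2 - 4*(-1.42)*1 = 0.3721 - (-5.68) = 6.0521.
  D >= 0, so the roots are real: z = (-b +/- sqrt(D)) / (2a) = (-0.61 +/- 2.460102) / (-2.84).
    z_1 = (-0.61 + 2.460102) / (-2.84) = -0.6514,   |z_1| = 0.6514.
    z_2 = (-0.61 - 2.460102) / (-2.84) = 1.081,   |z_2| = 1.081.
Moduli of all roots: 2.5000, 0.6514, 1.0810.
All moduli strictly greater than 1? No.
Verdict: Not invertible.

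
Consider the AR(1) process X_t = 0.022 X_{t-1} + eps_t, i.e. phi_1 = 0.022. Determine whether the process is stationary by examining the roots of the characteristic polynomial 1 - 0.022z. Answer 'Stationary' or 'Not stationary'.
\text{Stationary}

The AR(p) characteristic polynomial is P(z) = 1 - 0.022z.
Stationarity requires all roots to lie outside the unit circle, i.e. |z| > 1 for every root.
This is linear in z: 1 + (-0.022) z = 0  =>  z = -1/(-0.022) = 45.454545,  |z| = 45.454545.
Moduli of all roots: 45.4545.
All moduli strictly greater than 1? Yes.
Verdict: Stationary.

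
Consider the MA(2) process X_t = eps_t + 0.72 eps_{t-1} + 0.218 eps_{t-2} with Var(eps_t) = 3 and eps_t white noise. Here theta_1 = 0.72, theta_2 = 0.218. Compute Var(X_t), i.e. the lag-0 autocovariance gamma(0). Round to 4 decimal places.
\gamma(0) = 4.6978

For an MA(q) process X_t = eps_t + sum_i theta_i eps_{t-i} with
Var(eps_t) = sigma^2, the variance is
  gamma(0) = sigma^2 * (1 + sum_i theta_i^2).
  sum_i theta_i^2 = (0.72)^2 + (0.218)^2 = 0.5184 + 0.047524 = 0.565924.
  gamma(0) = 3 * (1 + 0.565924) = 3 * 1.565924 = 4.697772, which rounds to 4.6978.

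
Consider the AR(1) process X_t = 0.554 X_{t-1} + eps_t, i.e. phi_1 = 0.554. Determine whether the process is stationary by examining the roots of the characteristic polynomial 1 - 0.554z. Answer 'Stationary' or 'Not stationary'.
\text{Stationary}

The AR(p) characteristic polynomial is P(z) = 1 - 0.554z.
Stationarity requires all roots to lie outside the unit circle, i.e. |z| > 1 for every root.
This is linear in z: 1 + (-0.554) z = 0  =>  z = -1/(-0.554) = 1.805054,  |z| = 1.805054.
Moduli of all roots: 1.8051.
All moduli strictly greater than 1? Yes.
Verdict: Stationary.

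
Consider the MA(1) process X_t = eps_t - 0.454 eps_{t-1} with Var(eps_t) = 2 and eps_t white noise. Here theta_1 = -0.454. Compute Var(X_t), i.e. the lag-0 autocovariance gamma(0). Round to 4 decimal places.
\gamma(0) = 2.4122

For an MA(q) process X_t = eps_t + sum_i theta_i eps_{t-i} with
Var(eps_t) = sigma^2, the variance is
  gamma(0) = sigma^2 * (1 + sum_i theta_i^2).
  sum_i theta_i^2 = (-0.454)^2 = 0.206116.
  gamma(0) = 2 * (1 + 0.206116) = 2 * 1.206116 = 2.412232, which rounds to 2.4122.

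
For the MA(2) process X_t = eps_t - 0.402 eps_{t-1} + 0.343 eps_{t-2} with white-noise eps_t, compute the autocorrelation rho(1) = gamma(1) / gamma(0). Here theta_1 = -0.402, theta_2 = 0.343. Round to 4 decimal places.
\rho(1) = -0.4220

For an MA(q) process with theta_0 = 1, the autocovariance is
  gamma(k) = sigma^2 * sum_{i=0..q-k} theta_i * theta_{i+k},
and rho(k) = gamma(k) / gamma(0). Sigma^2 cancels.
  numerator   = (1)*(-0.402) + (-0.402)*(0.343) = -0.539886.
  denominator = (1)^2 + (-0.402)^2 + (0.343)^2 = 1.279253.
  rho(1) = -0.539886 / 1.279253 = -0.4220.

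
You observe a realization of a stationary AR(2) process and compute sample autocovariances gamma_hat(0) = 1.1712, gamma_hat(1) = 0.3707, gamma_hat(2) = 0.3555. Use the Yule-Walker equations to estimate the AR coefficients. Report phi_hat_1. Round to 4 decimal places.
\hat\phi_{1} = 0.2450

The Yule-Walker equations for an AR(p) process read, in matrix form,
  Gamma_p phi = r_p,   with   (Gamma_p)_{ij} = gamma(|i - j|),
                       (r_p)_i = gamma(i),   i,j = 1..p.
Substitute the sample gammas (Toeplitz matrix and right-hand side of size 2):
  Gamma_p = [[1.1712, 0.3707], [0.3707, 1.1712]]
  r_p     = [0.3707, 0.3555]
Written out:
  1.1712 phi_1 + 0.3707 phi_2 = 0.3707
  0.3707 phi_1 + 1.1712 phi_2 = 0.3555
Solve by Cramer's rule:
  det = gamma(0)^2 - gamma(1)^2 = (1.1712)^2 - (0.3707)^2 = 1.37170944 - 0.13741849 = 1.23429095
  phi_hat_1 = [gamma(1) gamma(0) - gamma(1) gamma(2)] / det = [(0.3707)(1.1712) - (0.3707)(0.3555)] / 1.23429095 = 0.30237999 / 1.23429095 = 0.245
  phi_hat_2 = [gamma(0) gamma(2) - gamma(1)^2] / det = [(1.1712)(0.3555) - (0.3707)^2] / 1.23429095 = 0.27894311 / 1.23429095 = 0.226
So phi_hat = [0.2450, 0.2260].
Therefore phi_hat_1 = 0.2450.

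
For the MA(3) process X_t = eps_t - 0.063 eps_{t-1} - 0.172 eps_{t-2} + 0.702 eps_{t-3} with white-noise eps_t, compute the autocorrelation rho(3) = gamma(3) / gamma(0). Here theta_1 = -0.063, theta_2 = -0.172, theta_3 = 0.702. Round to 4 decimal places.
\rho(3) = 0.4599

For an MA(q) process with theta_0 = 1, the autocovariance is
  gamma(k) = sigma^2 * sum_{i=0..q-k} theta_i * theta_{i+k},
and rho(k) = gamma(k) / gamma(0). Sigma^2 cancels.
  numerator   = (1)*(0.702) = 0.702.
  denominator = (1)^2 + (-0.063)^2 + (-0.172)^2 + (0.702)^2 = 1.526357.
  rho(3) = 0.702 / 1.526357 = 0.4599.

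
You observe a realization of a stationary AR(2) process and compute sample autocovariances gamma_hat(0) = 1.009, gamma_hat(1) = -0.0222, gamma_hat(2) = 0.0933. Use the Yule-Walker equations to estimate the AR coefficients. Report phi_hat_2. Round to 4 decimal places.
\hat\phi_{2} = 0.0920

The Yule-Walker equations for an AR(p) process read, in matrix form,
  Gamma_p phi = r_p,   with   (Gamma_p)_{ij} = gamma(|i - j|),
                       (r_p)_i = gamma(i),   i,j = 1..p.
Substitute the sample gammas (Toeplitz matrix and right-hand side of size 2):
  Gamma_p = [[1.009, -0.0222], [-0.0222, 1.009]]
  r_p     = [-0.0222, 0.0933]
Written out:
  1.009 phi_1 - 0.0222 phi_2 = -0.0222
  -0.0222 phi_1 + 1.009 phi_2 = 0.0933
Solve by Cramer's rule:
  det = gamma(0)^2 - gamma(1)^2 = (1.009)^2 - (-0.0222)^2 = 1.018081 - 0.00049284 = 1.01758816
  phi_hat_1 = [gamma(1) gamma(0) - gamma(1) gamma(2)] / det = [(-0.0222)(1.009) - (-0.0222)(0.0933)] / 1.01758816 = -0.02032854 / 1.01758816 = -0.02
  phi_hat_2 = [gamma(0) gamma(2) - gamma(1)^2] / det = [(1.009)(0.0933) - (-0.0222)^2] / 1.01758816 = 0.09364686 / 1.01758816 = 0.092
So phi_hat = [-0.0200, 0.0920].
Therefore phi_hat_2 = 0.0920.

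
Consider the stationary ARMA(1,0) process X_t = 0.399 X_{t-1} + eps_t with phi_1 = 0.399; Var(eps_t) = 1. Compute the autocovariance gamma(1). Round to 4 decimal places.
\gamma(1) = 0.4745

Multiply the model equation by X_{t-k} and take expectations. With theta_0 = psi_0 = 1 and psi_j the MA(infinity) weights, this gives
  gamma(k) - sum_i phi_i gamma(k-i) = c_k,
  c_k = sigma^2 * sum_{j=k..q} theta_j psi_{j-k}   (c_k = 0 for k > q),
using gamma(-m) = gamma(m).
Pure AR (q = 0): c_0 = sigma^2 = 1, c_k = 0 for k >= 1.
Equations for k = 0 and k = 1 (AR order 1):
  gamma(0) = phi_1 gamma(1) + c_0
  gamma(1) = phi_1 gamma(0) + c_1
Substituting the second into the first: gamma(0) (1 - phi_1^2) = c_0 + phi_1 c_1, so
  gamma(0) = c_0 / (1 - phi_1^2) = 1 / (1 - (0.399)^2) = 1 / 0.840799 = 1.189345.
  gamma(1) = phi_1 gamma(0) = (0.399)(1.189345) = 0.474549.
Therefore gamma(1) = 0.4745 (to 4 decimal places).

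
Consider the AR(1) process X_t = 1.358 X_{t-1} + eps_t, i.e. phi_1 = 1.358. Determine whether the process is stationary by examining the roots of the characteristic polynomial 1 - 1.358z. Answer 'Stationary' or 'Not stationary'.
\text{Not stationary}

The AR(p) characteristic polynomial is P(z) = 1 - 1.358z.
Stationarity requires all roots to lie outside the unit circle, i.e. |z| > 1 for every root.
This is linear in z: 1 + (-1.358) z = 0  =>  z = -1/(-1.358) = 0.736377,  |z| = 0.736377.
Moduli of all roots: 0.7364.
All moduli strictly greater than 1? No.
Verdict: Not stationary.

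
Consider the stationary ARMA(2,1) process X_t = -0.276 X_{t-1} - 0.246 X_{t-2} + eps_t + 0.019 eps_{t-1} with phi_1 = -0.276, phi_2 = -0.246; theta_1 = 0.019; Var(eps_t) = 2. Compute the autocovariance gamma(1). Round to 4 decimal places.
\gamma(1) = -0.4614

Multiply the model equation by X_{t-k} and take expectations. With theta_0 = psi_0 = 1 and psi_j the MA(infinity) weights, this gives
  gamma(k) - sum_i phi_i gamma(k-i) = c_k,
  c_k = sigma^2 * sum_{j=k..q} theta_j psi_{j-k}   (c_k = 0 for k > q),
using gamma(-m) = gamma(m).
psi-weights needed (psi_j = theta_j + sum_i phi_i psi_{j-i}):
  psi_1 = theta_1 + phi_1 = 0.019 + (-0.276) = -0.257
Right-hand sides:
  c_0 = sigma^2 (1 + theta_1 psi_1) = 2 * (1 + (0.019)(-0.257)) = 2 * 0.995117 = 1.990234
  c_1 = sigma^2 theta_1 = 2 * (0.019) = 0.038
  c_2 = 0
Equations for k = 0, 1, 2 (AR order 2, c_2 = 0):
  (E0) gamma(0) = phi_1 gamma(1) + phi_2 gamma(2) + c_0
  (E1) gamma(1) = phi_1 gamma(0) + phi_2 gamma(1) + c_1
  (E2) gamma(2) = phi_1 gamma(1) + phi_2 gamma(0)
From (E1): gamma(1) = A gamma(0) + B with
  A = phi_1 / (1 - phi_2) = -0.276 / 1.246 = -0.221509,   B = c_1 / (1 - phi_2) = 0.038 / 1.246 = 0.030498.
Insert (E2) into (E0): gamma(0) (1 - phi_2^2) = phi_1 (1 + phi_2) gamma(1) + c_0.
  phi_1 (1 + phi_2) = (-0.276)(0.754) = -0.208104,   1 - phi_2^2 = 0.939484.
Replace gamma(1) by A gamma(0) + B and collect gamma(0):
  gamma(0) [0.939484 - (-0.208104)(-0.221509)] = (-0.208104)(0.030498) + 1.990234
  gamma(0) * 0.893387 = 1.983887
  gamma(0) = 1.983887 / 0.893387 = 2.220636.
  gamma(1) = A gamma(0) + B = (-0.221509)(2.220636) + (0.030498) = -0.461393.
Therefore gamma(1) = -0.4614 (to 4 decimal places).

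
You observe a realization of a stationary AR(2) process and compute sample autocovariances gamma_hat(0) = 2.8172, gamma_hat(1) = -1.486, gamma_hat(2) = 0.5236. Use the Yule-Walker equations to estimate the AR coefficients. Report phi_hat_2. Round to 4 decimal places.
\hat\phi_{2} = -0.1280

The Yule-Walker equations for an AR(p) process read, in matrix form,
  Gamma_p phi = r_p,   with   (Gamma_p)_{ij} = gamma(|i - j|),
                       (r_p)_i = gamma(i),   i,j = 1..p.
Substitute the sample gammas (Toeplitz matrix and right-hand side of size 2):
  Gamma_p = [[2.8172, -1.486], [-1.486, 2.8172]]
  r_p     = [-1.486, 0.5236]
Written out:
  2.8172 phi_1 - 1.486 phi_2 = -1.486
  -1.486 phi_1 + 2.8172 phi_2 = 0.5236
Solve by Cramer's rule:
  det = gamma(0)^2 - gamma(1)^2 = (2.8172)^2 - (-1.486)^2 = 7.93661584 - 2.208196 = 5.72841984
  phi_hat_1 = [gamma(1) gamma(0) - gamma(1) gamma(2)] / det = [(-1.486)(2.8172) - (-1.486)(0.5236)] / 5.72841984 = -3.4082896 / 5.72841984 = -0.595
  phi_hat_2 = [gamma(0) gamma(2) - gamma(1)^2] / det = [(2.8172)(0.5236) - (-1.486)^2] / 5.72841984 = -0.73311008 / 5.72841984 = -0.128
So phi_hat = [-0.5950, -0.1280].
Therefore phi_hat_2 = -0.1280.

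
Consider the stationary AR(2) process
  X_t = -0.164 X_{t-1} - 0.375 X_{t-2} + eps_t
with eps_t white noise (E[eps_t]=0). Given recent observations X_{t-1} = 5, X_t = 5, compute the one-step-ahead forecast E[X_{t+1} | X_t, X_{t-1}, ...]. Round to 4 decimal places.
E[X_{t+1} \mid \mathcal F_t] = -2.6950

For an AR(p) model X_t = c + sum_i phi_i X_{t-i} + eps_t, the
one-step-ahead conditional mean is
  E[X_{t+1} | X_t, ...] = c + sum_i phi_i X_{t+1-i}.
Substitute known values:
  E[X_{t+1} | ...] = (-0.164) * (5) + (-0.375) * (5)
                   = -2.6950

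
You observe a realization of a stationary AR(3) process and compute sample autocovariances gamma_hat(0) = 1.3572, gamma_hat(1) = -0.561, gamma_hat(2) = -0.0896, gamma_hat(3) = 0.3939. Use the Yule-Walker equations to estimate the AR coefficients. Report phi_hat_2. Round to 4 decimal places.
\hat\phi_{2} = -0.1900

The Yule-Walker equations for an AR(p) process read, in matrix form,
  Gamma_p phi = r_p,   with   (Gamma_p)_{ij} = gamma(|i - j|),
                       (r_p)_i = gamma(i),   i,j = 1..p.
Substitute the sample gammas (Toeplitz matrix and right-hand side of size 3):
  Gamma_p = [[1.3572, -0.561, -0.0896], [-0.561, 1.3572, -0.561], [-0.0896, -0.561, 1.3572]]
  r_p     = [-0.561, -0.0896, 0.3939]
Written out (R1..R3):
  (R1) 1.3572 phi_1 - 0.561 phi_2 - 0.0896 phi_3 = -0.561
  (R2) -0.561 phi_1 + 1.3572 phi_2 - 0.561 phi_3 = -0.0896
  (R3) -0.0896 phi_1 - 0.561 phi_2 + 1.3572 phi_3 = 0.3939
Gaussian elimination:
  R2 <- R2 - (-0.561/1.3572) R1 = R2 - (-0.413351) R1:  1.12531 phi_2 - 0.598036 phi_3 = -0.32149
  R3 <- R3 - (-0.0896/1.3572) R1 = R3 - (-0.066018) R1:  -0.598036 phi_2 + 1.351285 phi_3 = 0.356864
  R3 <- R3 - (-0.598036/1.12531) R2 = R3 - (-0.531441) R2:  1.033464 phi_3 = 0.186011
Back-substitution:
  phi_hat_3 = 0.186011 / 1.033464 = 0.179988
  phi_hat_2 = (-0.32149 - (-0.598036)(0.179988)) / 1.12531 = -0.190037
  phi_hat_1 = (-0.561 - (-0.561)(-0.190037) - (-0.0896)(0.179988)) / 1.3572 = -0.480021
So phi_hat = [-0.4800, -0.1900, 0.1800].
Therefore phi_hat_2 = -0.1900.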